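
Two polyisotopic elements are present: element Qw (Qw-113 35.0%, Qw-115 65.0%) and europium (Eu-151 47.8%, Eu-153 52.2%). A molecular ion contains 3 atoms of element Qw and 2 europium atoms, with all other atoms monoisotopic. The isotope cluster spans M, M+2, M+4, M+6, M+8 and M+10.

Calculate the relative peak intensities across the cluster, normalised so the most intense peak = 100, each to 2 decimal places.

2.81 : 21.76 : 66.51 : 100.00 : 73.86 : 21.43

Element Qw pattern (n=3): 0.042875 : 0.238875 : 0.443625 : 0.274625
Europium pattern (n=2): 0.228484 : 0.499032 : 0.272484
Convolve the two distributions (both contribute in 2-u steps):
  M: 0.042875×0.228484 = 0.009796
  M+2: 0.042875×0.499032 + 0.238875×0.228484 = 0.075975
  M+4: 0.042875×0.272484 + 0.238875×0.499032 + 0.443625×0.228484 = 0.232250
  M+6: 0.238875×0.272484 + 0.443625×0.499032 + 0.274625×0.228484 = 0.349220
  M+8: 0.443625×0.272484 + 0.274625×0.499032 = 0.257927
  M+10: 0.274625×0.272484 = 0.074831
Scale to base peak (0.349220) = 100: 2.81 : 21.76 : 66.51 : 100.00 : 73.86 : 21.43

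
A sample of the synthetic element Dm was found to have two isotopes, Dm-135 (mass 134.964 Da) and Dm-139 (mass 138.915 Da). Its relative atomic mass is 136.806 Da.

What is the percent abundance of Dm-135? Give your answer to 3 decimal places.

Let x be the fractional abundance of Dm-135; then Dm-139 has abundance 1 − x.
134.964·x + 138.915·(1 − x) = 136.806
(134.964 − 138.915)·x = 136.806 − 138.915
x = -2.109 / -3.951 = 0.53379 → 53.379% Dm-135, 46.621% Dm-139.

53.379%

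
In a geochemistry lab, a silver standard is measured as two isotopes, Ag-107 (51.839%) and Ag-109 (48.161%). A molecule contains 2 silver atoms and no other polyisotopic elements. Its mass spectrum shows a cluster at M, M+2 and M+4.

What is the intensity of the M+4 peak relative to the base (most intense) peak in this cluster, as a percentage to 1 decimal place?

Term probabilities: M 0.2687, M+2 0.4993, M+4 0.2319. Base peak = M+2.
P(M+2) = C(2,1) × 0.51839^1 × 0.48161^1 = 2 × 0.51839 × 0.48161 = 0.499324 (base)
P(M+4) = C(2,2) × 0.51839^0 × 0.48161^2 = 1 × 1.0000 × 0.23194819 = 0.231948
Relative intensity = 0.231948 / 0.499324 × 100 = 46.5

46.5%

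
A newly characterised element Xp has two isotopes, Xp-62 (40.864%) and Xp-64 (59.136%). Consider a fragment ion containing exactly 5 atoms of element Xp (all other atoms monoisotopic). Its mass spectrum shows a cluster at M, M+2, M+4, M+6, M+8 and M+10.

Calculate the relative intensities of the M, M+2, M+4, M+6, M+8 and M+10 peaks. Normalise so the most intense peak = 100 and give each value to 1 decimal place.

3.3 : 23.9 : 69.1 : 100.0 : 72.4 : 20.9

The 5 Xp atoms are independent, so intensities follow the terms of (0.40864 + 0.59136)^5.
P(M) = 0.40864^5 = 0.011395
P(M+2) = 5 × 0.40864^4 × 0.59136^1 = 0.082449
P(M+4) = 10 × 0.40864^3 × 0.59136^2 = 0.238631
P(M+6) = 10 × 0.40864^2 × 0.59136^3 = 0.345333
P(M+8) = 5 × 0.40864^1 × 0.59136^4 = 0.249873
P(M+10) = 0.59136^5 = 0.072320
The M+6 peak is largest (0.345333); scaling to 100 gives 3.3 : 23.9 : 69.1 : 100.0 : 72.4 : 20.9.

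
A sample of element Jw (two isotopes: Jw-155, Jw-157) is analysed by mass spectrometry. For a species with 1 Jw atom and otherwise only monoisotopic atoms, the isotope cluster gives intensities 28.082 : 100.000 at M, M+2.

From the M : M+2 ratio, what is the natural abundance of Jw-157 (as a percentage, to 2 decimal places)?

Let p = fractional abundance of Jw-155. I(M+2)/I(M) = [C(1,1)·p^0·(1−p)] / p^1 = 1·(1−p)/p = 100.000/28.082 = 3.5610
(1−p)/p = 3.5610/1 = 3.5610  ⇒  p = 1/(1 + 3.5610) = 0.2193
Jw-155: 21.93%, Jw-157: 78.07%.

78.07%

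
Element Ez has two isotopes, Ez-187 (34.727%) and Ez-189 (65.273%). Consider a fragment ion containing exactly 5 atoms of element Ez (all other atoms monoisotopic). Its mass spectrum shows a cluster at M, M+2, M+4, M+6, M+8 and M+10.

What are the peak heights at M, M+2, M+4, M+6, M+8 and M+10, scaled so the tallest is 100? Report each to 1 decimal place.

1.5 : 14.2 : 53.2 : 100.0 : 94.0 : 35.3

The 5 Ez atoms are independent, so intensities follow the terms of (0.34727 + 0.65273)^5.
P(M) = 0.34727^5 = 0.005051
P(M+2) = 5 × 0.34727^4 × 0.65273^1 = 0.047465
P(M+4) = 10 × 0.34727^3 × 0.65273^2 = 0.178430
P(M+6) = 10 × 0.34727^2 × 0.65273^3 = 0.335379
P(M+8) = 5 × 0.34727^1 × 0.65273^4 = 0.315189
P(M+10) = 0.65273^5 = 0.118486
The M+6 peak is largest (0.335379); scaling to 100 gives 1.5 : 14.2 : 53.2 : 100.0 : 94.0 : 35.3.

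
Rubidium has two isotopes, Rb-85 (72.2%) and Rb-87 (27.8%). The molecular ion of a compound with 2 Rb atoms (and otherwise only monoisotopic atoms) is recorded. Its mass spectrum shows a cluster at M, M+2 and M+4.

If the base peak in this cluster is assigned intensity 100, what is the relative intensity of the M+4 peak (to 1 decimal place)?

Binomial terms of (0.722 + 0.278)^2: M 0.5213, M+2 0.4014, M+4 0.0773 → M is the base peak.
P(M) = C(2,0) × 0.722^2 × 0.278^0 = 1 × 0.521284 × 1.0000 = 0.521284 (base)
P(M+4) = C(2,2) × 0.722^0 × 0.278^2 = 1 × 1.0000 × 0.077284 = 0.077284
Relative intensity = 0.077284 / 0.521284 × 100 = 14.8

14.8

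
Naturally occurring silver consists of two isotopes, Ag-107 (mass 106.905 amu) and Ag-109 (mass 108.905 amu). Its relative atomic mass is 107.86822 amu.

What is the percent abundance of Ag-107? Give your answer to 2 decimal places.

51.84%

With x = fraction of Ag-107 (so Ag-109 is 1 − x):
106.905·x + 108.905·(1 − x) = 107.86822
(106.905 − 108.905)·x = 107.86822 − 108.905
x = -1.03678 / -2.000 = 0.51839 → 51.84% Ag-107, 48.16% Ag-109.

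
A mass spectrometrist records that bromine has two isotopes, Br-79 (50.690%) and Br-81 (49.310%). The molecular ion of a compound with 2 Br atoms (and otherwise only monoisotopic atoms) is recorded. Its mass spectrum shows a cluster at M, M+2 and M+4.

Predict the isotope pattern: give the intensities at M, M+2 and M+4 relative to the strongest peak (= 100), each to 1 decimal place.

Expanding (0.50690 + 0.49310)^2:
P(M) = 0.50690^2 = 0.256948
P(M+2) = 2 × 0.50690^1 × 0.49310^1 = 0.499905
P(M+4) = 0.49310^2 = 0.243148
The M+2 peak is largest (0.499905); scaling to 100 gives 51.4 : 100.0 : 48.6.

51.4 : 100.0 : 48.6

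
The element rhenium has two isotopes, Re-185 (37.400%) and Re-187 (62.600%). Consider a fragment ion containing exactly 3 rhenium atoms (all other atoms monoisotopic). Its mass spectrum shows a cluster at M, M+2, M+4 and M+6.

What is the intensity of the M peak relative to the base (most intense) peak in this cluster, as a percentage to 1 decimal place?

11.9%

Term probabilities: M 0.0523, M+2 0.2627, M+4 0.4397, M+6 0.2453. Base peak = M+4.
P(M+4) = C(3,2) × 0.37400^1 × 0.62600^2 = 3 × 0.3740 × 0.391876 = 0.439685 (base)
P(M) = C(3,0) × 0.37400^3 × 0.62600^0 = 1 × 0.05231362 × 1.0000 = 0.052314
Relative intensity = 0.052314 / 0.439685 × 100 = 11.9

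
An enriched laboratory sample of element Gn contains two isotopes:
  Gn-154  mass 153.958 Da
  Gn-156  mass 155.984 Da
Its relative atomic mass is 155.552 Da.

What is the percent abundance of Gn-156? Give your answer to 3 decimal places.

78.677%

Let x be the fractional abundance of Gn-154; then Gn-156 has abundance 1 − x.
153.958·x + 155.984·(1 − x) = 155.552
(153.958 − 155.984)·x = 155.552 − 155.984
x = -0.432 / -2.026 = 0.21323 → 21.323% Gn-154, 78.677% Gn-156.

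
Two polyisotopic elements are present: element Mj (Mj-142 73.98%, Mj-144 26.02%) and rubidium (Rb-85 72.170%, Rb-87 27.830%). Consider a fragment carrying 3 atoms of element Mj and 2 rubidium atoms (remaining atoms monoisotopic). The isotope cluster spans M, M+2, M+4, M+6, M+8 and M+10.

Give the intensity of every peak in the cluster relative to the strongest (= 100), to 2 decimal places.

Element Mj pattern (n=3): 0.40489553 : 0.42722553 : 0.15026235 : 0.01761659
Rubidium pattern (n=2): 0.52085089 : 0.40169822 : 0.07745089
Convolve the two distributions (both contribute in 2-u steps):
  M: 0.40489553×0.52085089 = 0.210890
  M+2: 0.40489553×0.40169822 + 0.42722553×0.52085089 = 0.385167
  M+4: 0.40489553×0.07745089 + 0.42722553×0.40169822 + 0.15026235×0.52085089 = 0.281240
  M+6: 0.42722553×0.07745089 + 0.15026235×0.40169822 + 0.01761659×0.52085089 = 0.102625
  M+8: 0.15026235×0.07745089 + 0.01761659×0.40169822 = 0.018715
  M+10: 0.01761659×0.07745089 = 0.001364
Scale to base peak (0.385167) = 100: 54.75 : 100.00 : 73.02 : 26.64 : 4.86 : 0.35

54.75 : 100.00 : 73.02 : 26.64 : 4.86 : 0.35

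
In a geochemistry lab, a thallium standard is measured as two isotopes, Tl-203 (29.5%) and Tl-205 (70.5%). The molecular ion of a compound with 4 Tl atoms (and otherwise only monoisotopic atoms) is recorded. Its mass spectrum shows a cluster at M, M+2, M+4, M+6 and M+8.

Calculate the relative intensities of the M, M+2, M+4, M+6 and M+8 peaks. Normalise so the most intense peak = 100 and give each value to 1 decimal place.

1.8 : 17.5 : 62.8 : 100.0 : 59.7

Each Tl atom is independently Tl-203 (p = 0.295) or Tl-205 (q = 0.705); the cluster is the binomial expansion (p + q)^4.
P(M) = 0.295^4 = 0.007573
P(M+2) = 4 × 0.295^3 × 0.705^1 = 0.072396
P(M+4) = 6 × 0.295^2 × 0.705^2 = 0.259522
P(M+6) = 4 × 0.295^1 × 0.705^3 = 0.413475
P(M+8) = 0.705^4 = 0.247034
The M+6 peak is largest (0.413475); scaling to 100 gives 1.8 : 17.5 : 62.8 : 100.0 : 59.7.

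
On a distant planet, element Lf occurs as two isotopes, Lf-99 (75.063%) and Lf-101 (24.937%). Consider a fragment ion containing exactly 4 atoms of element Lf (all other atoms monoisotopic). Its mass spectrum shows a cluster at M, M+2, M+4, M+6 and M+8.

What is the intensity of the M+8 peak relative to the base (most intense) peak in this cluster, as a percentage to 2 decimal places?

0.92%

(0.75063 + 0.24937)^4 gives M 0.3175, M+2 0.4219, M+4 0.2102, M+6 0.0466, M+8 0.0039; the largest is M+2.
P(M+2) = C(4,1) × 0.75063^3 × 0.24937^1 = 4 × 0.42293902 × 0.24937 = 0.421873 (base)
P(M+8) = C(4,4) × 0.75063^0 × 0.24937^4 = 1 × 1.0000 × 0.00386702 = 0.003867
Relative intensity = 0.003867 / 0.421873 × 100 = 0.92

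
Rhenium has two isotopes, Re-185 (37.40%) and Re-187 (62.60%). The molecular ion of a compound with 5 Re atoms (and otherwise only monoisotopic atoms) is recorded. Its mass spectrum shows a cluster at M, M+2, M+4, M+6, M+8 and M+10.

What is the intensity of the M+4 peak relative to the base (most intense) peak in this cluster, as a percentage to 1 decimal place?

Binomial terms of (0.3740 + 0.6260)^5: M 0.0073, M+2 0.0612, M+4 0.2050, M+6 0.3431, M+8 0.2872, M+10 0.0961 → M+6 is the base peak.
P(M+6) = C(5,3) × 0.3740^2 × 0.6260^3 = 10 × 0.139876 × 0.24531438 = 0.343136 (base)
P(M+4) = C(5,2) × 0.3740^3 × 0.6260^2 = 10 × 0.05231362 × 0.391876 = 0.205005
Relative intensity = 0.205005 / 0.343136 × 100 = 59.7

59.7%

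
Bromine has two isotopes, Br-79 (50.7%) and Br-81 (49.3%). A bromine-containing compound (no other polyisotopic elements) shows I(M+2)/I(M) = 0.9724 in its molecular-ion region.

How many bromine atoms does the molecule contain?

1

For n independent Br atoms, I(M+2)/I(M) = n · (abundance Br-81) / (abundance Br-79) = n · 0.493/0.507.
n = 0.9724 × 0.507/0.493 = 1.00 ≈ 1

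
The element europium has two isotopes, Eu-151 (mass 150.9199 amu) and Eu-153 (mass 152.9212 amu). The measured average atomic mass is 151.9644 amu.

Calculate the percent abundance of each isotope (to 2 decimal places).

Writing the weighted mean with unknown fraction x of Eu-151:
150.9199·x + 152.9212·(1 − x) = 151.9644
(150.9199 − 152.9212)·x = 151.9644 − 152.9212
x = -0.9568 / -2.0013 = 0.47809 → 47.81% Eu-151, 52.19% Eu-153.

Eu-151: 47.81%, Eu-153: 52.19%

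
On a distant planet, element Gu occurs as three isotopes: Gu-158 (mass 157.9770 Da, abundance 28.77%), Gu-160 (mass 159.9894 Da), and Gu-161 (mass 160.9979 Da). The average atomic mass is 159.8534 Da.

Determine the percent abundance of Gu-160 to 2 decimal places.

Let x and y be the fractions of Gu-160 and Gu-161. Then x + y = 1 − 0.2877 = 0.7123 and 159.9894x + 160.9979y = 159.8534 − 0.2877×157.9770 = 114.4034171.
Substituting: 159.9894x + 160.9979(0.7123 − x) = 114.4034171
(159.9894 − 160.9979)x = -0.27538707  ⇒  x = 0.27307, y = 0.43923
Gu-160: 27.31%, Gu-161: 43.92%.

27.31%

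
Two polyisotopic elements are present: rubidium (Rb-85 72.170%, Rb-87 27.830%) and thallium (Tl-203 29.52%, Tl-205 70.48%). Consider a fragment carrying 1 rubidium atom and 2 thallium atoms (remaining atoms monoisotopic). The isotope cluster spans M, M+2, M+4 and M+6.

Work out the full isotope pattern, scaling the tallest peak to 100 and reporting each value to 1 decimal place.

13.3 : 68.4 : 100.0 : 29.1

Rubidium pattern (n=1): 0.7217 : 0.2783
Thallium pattern (n=2): 0.08714304 : 0.41611392 : 0.49674304
Convolve the two distributions (both contribute in 2-u steps):
  M: 0.7217×0.08714304 = 0.062891
  M+2: 0.7217×0.41611392 + 0.2783×0.08714304 = 0.324561
  M+4: 0.7217×0.49674304 + 0.2783×0.41611392 = 0.474304
  M+6: 0.2783×0.49674304 = 0.138244
Scale to base peak (0.474304) = 100: 13.3 : 68.4 : 100.0 : 29.1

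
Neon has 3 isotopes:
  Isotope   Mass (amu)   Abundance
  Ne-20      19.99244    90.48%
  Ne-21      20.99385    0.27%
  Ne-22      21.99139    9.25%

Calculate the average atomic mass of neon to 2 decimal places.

Weight each isotope mass by its fractional abundance: 0.9048 × 19.99244 + 0.0027 × 20.99385 + 0.0925 × 21.99139
= 18.089160 + 0.056683 + 2.034204 = 20.180047 amu

20.18 amu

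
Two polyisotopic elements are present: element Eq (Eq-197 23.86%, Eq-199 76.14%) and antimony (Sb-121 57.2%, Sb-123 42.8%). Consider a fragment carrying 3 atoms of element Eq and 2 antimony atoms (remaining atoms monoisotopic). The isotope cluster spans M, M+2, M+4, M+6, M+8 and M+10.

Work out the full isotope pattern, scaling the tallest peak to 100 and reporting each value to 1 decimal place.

Element Eq pattern (n=3): 0.01358349 : 0.13003941 : 0.41497071 : 0.44140639
Antimony pattern (n=2): 0.327184 : 0.489632 : 0.183184
Convolve the two distributions (both contribute in 2-u steps):
  M: 0.01358349×0.327184 = 0.004444
  M+2: 0.01358349×0.489632 + 0.13003941×0.327184 = 0.049198
  M+4: 0.01358349×0.183184 + 0.13003941×0.489632 + 0.41497071×0.327184 = 0.201932
  M+6: 0.13003941×0.183184 + 0.41497071×0.489632 + 0.44140639×0.327184 = 0.371425
  M+8: 0.41497071×0.183184 + 0.44140639×0.489632 = 0.292143
  M+10: 0.44140639×0.183184 = 0.080859
Scale to base peak (0.371425) = 100: 1.2 : 13.2 : 54.4 : 100.0 : 78.7 : 21.8

1.2 : 13.2 : 54.4 : 100.0 : 78.7 : 21.8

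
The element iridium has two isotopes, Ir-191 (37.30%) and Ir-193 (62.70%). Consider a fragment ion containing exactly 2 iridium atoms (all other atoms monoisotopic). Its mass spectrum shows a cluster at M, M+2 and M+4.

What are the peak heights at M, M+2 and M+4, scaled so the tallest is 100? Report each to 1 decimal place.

29.7 : 100.0 : 84.0

The 2 Ir atoms are independent, so intensities follow the terms of (0.3730 + 0.6270)^2.
P(M) = 0.3730^2 = 0.139129
P(M+2) = 2 × 0.3730^1 × 0.6270^1 = 0.467742
P(M+4) = 0.6270^2 = 0.393129
The M+2 peak is largest (0.467742); scaling to 100 gives 29.7 : 100.0 : 84.0.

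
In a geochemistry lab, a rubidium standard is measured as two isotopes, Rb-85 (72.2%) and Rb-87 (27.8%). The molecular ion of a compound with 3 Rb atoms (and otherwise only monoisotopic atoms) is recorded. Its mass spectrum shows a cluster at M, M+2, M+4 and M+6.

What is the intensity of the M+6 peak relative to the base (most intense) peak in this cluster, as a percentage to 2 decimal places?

4.94%

Term probabilities: M 0.3764, M+2 0.4348, M+4 0.1674, M+6 0.0215. Base peak = M+2.
P(M+2) = C(3,1) × 0.722^2 × 0.278^1 = 3 × 0.521284 × 0.2780 = 0.434751 (base)
P(M+6) = C(3,3) × 0.722^0 × 0.278^3 = 1 × 1.0000 × 0.02148495 = 0.021485
Relative intensity = 0.021485 / 0.434751 × 100 = 4.94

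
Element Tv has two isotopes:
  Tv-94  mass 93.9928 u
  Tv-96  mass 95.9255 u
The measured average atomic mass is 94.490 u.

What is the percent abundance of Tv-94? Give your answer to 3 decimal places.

Writing the weighted mean with unknown fraction x of Tv-94:
93.9928·x + 95.9255·(1 − x) = 94.490
(93.9928 − 95.9255)·x = 94.490 − 95.9255
x = -1.4355 / -1.9327 = 0.74274 → 74.274% Tv-94, 25.726% Tv-96.

74.274%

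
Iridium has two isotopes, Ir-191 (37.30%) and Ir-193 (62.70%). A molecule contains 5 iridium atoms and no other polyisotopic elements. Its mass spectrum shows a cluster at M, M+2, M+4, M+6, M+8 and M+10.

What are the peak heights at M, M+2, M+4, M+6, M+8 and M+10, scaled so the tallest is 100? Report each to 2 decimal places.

2.11 : 17.70 : 59.49 : 100.00 : 84.05 : 28.26

Expanding (0.3730 + 0.6270)^5:
P(M) = 0.3730^5 = 0.007220
P(M+2) = 5 × 0.3730^4 × 0.6270^1 = 0.060684
P(M+4) = 10 × 0.3730^3 × 0.6270^2 = 0.204015
P(M+6) = 10 × 0.3730^2 × 0.6270^3 = 0.342942
P(M+8) = 5 × 0.3730^1 × 0.6270^4 = 0.288237
P(M+10) = 0.6270^5 = 0.096903
The M+6 peak is largest (0.342942); scaling to 100 gives 2.11 : 17.70 : 59.49 : 100.00 : 84.05 : 28.26.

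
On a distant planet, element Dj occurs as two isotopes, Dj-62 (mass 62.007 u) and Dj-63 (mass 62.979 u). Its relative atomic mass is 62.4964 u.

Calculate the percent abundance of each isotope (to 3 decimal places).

Dj-62: 49.650%, Dj-63: 50.350%

With x = fraction of Dj-62 (so Dj-63 is 1 − x):
62.007·x + 62.979·(1 − x) = 62.4964
(62.007 − 62.979)·x = 62.4964 − 62.979
x = -0.4826 / -0.972 = 0.49650 → 49.650% Dj-62, 50.350% Dj-63.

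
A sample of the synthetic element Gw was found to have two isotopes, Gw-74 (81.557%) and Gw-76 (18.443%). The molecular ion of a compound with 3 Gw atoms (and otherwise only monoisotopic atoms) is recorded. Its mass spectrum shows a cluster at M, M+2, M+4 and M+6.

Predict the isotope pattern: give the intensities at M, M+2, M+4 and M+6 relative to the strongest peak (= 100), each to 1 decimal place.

100.0 : 67.8 : 15.3 : 1.2

The 3 Gw atoms are independent, so intensities follow the terms of (0.81557 + 0.18443)^3.
P(M) = 0.81557^3 = 0.542480
P(M+2) = 3 × 0.81557^2 × 0.18443^1 = 0.368023
P(M+4) = 3 × 0.81557^1 × 0.18443^2 = 0.083223
P(M+6) = 0.18443^3 = 0.006273
The M peak is largest (0.542480); scaling to 100 gives 100.0 : 67.8 : 15.3 : 1.2.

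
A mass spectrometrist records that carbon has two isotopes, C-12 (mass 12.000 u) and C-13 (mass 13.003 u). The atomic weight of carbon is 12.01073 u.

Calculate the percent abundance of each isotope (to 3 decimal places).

C-12: 98.930%, C-13: 1.070%

With x = fraction of C-12 (so C-13 is 1 − x):
12.000·x + 13.003·(1 − x) = 12.01073
(12.000 − 13.003)·x = 12.01073 − 13.003
x = -0.99227 / -1.003 = 0.98930 → 98.930% C-12, 1.070% C-13.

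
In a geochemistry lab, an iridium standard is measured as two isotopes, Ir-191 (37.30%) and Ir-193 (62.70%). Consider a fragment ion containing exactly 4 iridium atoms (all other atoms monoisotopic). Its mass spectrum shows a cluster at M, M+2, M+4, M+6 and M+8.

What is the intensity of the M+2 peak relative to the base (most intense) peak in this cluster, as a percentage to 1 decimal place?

Binomial terms of (0.3730 + 0.6270)^4: M 0.0194, M+2 0.1302, M+4 0.3282, M+6 0.3678, M+8 0.1546 → M+6 is the base peak.
P(M+6) = C(4,3) × 0.3730^1 × 0.6270^3 = 4 × 0.3730 × 0.24649188 = 0.367766 (base)
P(M+2) = C(4,1) × 0.3730^3 × 0.6270^1 = 4 × 0.05189512 × 0.6270 = 0.130153
Relative intensity = 0.130153 / 0.367766 × 100 = 35.4

35.4%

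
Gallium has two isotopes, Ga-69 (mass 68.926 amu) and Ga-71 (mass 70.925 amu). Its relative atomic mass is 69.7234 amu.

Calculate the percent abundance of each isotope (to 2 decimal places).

Ga-69: 60.11%, Ga-71: 39.89%

Let x be the fractional abundance of Ga-69; then Ga-71 has abundance 1 − x.
68.926·x + 70.925·(1 − x) = 69.7234
(68.926 − 70.925)·x = 69.7234 − 70.925
x = -1.2016 / -1.999 = 0.60110 → 60.11% Ga-69, 39.89% Ga-71.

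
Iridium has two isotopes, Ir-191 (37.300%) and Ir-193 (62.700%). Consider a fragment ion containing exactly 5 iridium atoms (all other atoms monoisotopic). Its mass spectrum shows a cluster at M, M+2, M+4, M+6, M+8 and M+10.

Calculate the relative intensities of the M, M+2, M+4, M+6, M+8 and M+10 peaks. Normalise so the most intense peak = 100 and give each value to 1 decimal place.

2.1 : 17.7 : 59.5 : 100.0 : 84.0 : 28.3

Each Ir atom is independently Ir-191 (p = 0.37300) or Ir-193 (q = 0.62700); the cluster is the binomial expansion (p + q)^5.
P(M) = 0.37300^5 = 0.007220
P(M+2) = 5 × 0.37300^4 × 0.62700^1 = 0.060684
P(M+4) = 10 × 0.37300^3 × 0.62700^2 = 0.204015
P(M+6) = 10 × 0.37300^2 × 0.62700^3 = 0.342942
P(M+8) = 5 × 0.37300^1 × 0.62700^4 = 0.288237
P(M+10) = 0.62700^5 = 0.096903
The M+6 peak is largest (0.342942); scaling to 100 gives 2.1 : 17.7 : 59.5 : 100.0 : 84.0 : 28.3.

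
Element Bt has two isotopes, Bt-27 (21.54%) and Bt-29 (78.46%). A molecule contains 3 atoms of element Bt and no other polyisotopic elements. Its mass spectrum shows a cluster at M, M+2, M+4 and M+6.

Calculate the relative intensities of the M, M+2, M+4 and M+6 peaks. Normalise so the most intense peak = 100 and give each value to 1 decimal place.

2.1 : 22.6 : 82.4 : 100.0

Each Bt atom is independently Bt-27 (p = 0.2154) or Bt-29 (q = 0.7846); the cluster is the binomial expansion (p + q)^3.
P(M) = 0.2154^3 = 0.009994
P(M+2) = 3 × 0.2154^2 × 0.7846^1 = 0.109210
P(M+4) = 3 × 0.2154^1 × 0.7846^2 = 0.397799
P(M+6) = 0.7846^3 = 0.482998
The M+6 peak is largest (0.482998); scaling to 100 gives 2.1 : 22.6 : 82.4 : 100.0.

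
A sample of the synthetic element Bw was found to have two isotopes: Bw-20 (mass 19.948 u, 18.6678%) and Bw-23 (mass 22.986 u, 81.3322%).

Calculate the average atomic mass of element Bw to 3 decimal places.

22.419 u

Weight each isotope mass by its fractional abundance: 0.186678 × 19.948 + 0.813322 × 22.986
= 3.7239 + 18.6950 = 22.4189 u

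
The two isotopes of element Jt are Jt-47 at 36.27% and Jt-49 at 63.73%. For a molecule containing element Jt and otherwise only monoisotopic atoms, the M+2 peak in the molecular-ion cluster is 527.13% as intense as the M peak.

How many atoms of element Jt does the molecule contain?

3

With n Jt atoms, P(M+2)/P(M) = C(n,1)·p^(n−1)q / p^n = n·q/p = n · 0.6373/0.3627.
n = 5.2713 × 0.3627/0.6373 = 3.00 ≈ 3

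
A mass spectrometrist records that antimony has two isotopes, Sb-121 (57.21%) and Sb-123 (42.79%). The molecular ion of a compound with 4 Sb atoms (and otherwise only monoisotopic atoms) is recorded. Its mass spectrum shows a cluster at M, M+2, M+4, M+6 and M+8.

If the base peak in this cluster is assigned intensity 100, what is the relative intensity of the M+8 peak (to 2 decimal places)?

9.32

Term probabilities: M 0.1071, M+2 0.3205, M+4 0.3596, M+6 0.1793, M+8 0.0335. Base peak = M+4.
P(M+4) = C(4,2) × 0.5721^2 × 0.4279^2 = 6 × 0.32729841 × 0.18309841 = 0.359567 (base)
P(M+8) = C(4,4) × 0.5721^0 × 0.4279^4 = 1 × 1.0000 × 0.03352503 = 0.033525
Relative intensity = 0.033525 / 0.359567 × 100 = 9.32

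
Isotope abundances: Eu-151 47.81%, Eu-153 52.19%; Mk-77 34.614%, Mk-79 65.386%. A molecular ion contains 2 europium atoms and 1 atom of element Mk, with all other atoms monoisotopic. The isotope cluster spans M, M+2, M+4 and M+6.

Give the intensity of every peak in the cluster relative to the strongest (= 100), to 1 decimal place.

Europium pattern (n=2): 0.22857961 : 0.49904078 : 0.27237961
Element Mk pattern (n=1): 0.34614 : 0.65386
Convolve the two distributions (both contribute in 2-u steps):
  M: 0.22857961×0.34614 = 0.079121
  M+2: 0.22857961×0.65386 + 0.49904078×0.34614 = 0.322197
  M+4: 0.49904078×0.65386 + 0.27237961×0.34614 = 0.420584
  M+6: 0.27237961×0.65386 = 0.178098
Scale to base peak (0.420584) = 100: 18.8 : 76.6 : 100.0 : 42.3

18.8 : 76.6 : 100.0 : 42.3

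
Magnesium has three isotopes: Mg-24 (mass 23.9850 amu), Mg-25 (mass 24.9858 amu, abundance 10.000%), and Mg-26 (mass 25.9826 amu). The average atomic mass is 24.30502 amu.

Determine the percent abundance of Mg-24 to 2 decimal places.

78.99%

Let x and y be the fractions of Mg-24 and Mg-26. Then x + y = 1 − 0.10000 = 0.90000 and 23.9850x + 25.9826y = 24.30502 − 0.10000×24.9858 = 21.80644.
Substituting: 23.9850x + 25.9826(0.90000 − x) = 21.80644
(23.9850 − 25.9826)x = -1.5779  ⇒  x = 0.78990, y = 0.11010
Mg-24: 78.99%, Mg-26: 11.01%.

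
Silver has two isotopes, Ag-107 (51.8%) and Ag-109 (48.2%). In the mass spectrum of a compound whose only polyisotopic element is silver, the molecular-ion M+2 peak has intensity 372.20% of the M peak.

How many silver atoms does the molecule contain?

For n independent Ag atoms, I(M+2)/I(M) = n · (abundance Ag-109) / (abundance Ag-107) = n · 0.482/0.518.
n = 3.7220 × 0.518/0.482 = 4.00 ≈ 4

4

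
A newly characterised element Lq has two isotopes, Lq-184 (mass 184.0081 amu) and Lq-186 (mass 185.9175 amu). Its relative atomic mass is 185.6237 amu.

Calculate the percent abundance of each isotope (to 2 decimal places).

With x = fraction of Lq-184 (so Lq-186 is 1 − x):
184.0081·x + 185.9175·(1 − x) = 185.6237
(184.0081 − 185.9175)·x = 185.6237 − 185.9175
x = -0.2938 / -1.9094 = 0.15387 → 15.39% Lq-184, 84.61% Lq-186.

Lq-184: 15.39%, Lq-186: 84.61%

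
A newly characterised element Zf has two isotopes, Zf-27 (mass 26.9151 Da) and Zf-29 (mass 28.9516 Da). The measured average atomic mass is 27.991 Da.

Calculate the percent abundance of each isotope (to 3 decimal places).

With x = fraction of Zf-27 (so Zf-29 is 1 − x):
26.9151·x + 28.9516·(1 − x) = 27.991
(26.9151 − 28.9516)·x = 27.991 − 28.9516
x = -0.9606 / -2.0365 = 0.47169 → 47.169% Zf-27, 52.831% Zf-29.

Zf-27: 47.169%, Zf-29: 52.831%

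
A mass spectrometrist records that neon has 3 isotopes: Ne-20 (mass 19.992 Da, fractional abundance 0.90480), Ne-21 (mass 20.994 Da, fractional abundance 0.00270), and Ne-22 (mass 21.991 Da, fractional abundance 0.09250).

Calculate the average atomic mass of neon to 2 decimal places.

20.18 Da

Ar = Σ fᵢ·mᵢ = 0.90480 × 19.992 + 0.00270 × 20.994 + 0.09250 × 21.991
= 18.0888 + 0.0567 + 2.0342 = 20.1797 Da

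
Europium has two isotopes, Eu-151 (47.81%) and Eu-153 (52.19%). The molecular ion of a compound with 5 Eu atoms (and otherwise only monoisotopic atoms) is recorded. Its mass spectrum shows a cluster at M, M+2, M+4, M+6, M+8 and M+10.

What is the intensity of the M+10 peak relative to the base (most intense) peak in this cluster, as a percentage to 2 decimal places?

11.92%

Binomial terms of (0.4781 + 0.5219)^5: M 0.0250, M+2 0.1363, M+4 0.2977, M+6 0.3249, M+8 0.1774, M+10 0.0387 → M+6 is the base peak.
P(M+6) = C(5,3) × 0.4781^2 × 0.5219^3 = 10 × 0.22857961 × 0.14215492 = 0.324937 (base)
P(M+10) = C(5,5) × 0.4781^0 × 0.5219^5 = 1 × 1.0000 × 0.0387201 = 0.038720
Relative intensity = 0.038720 / 0.324937 × 100 = 11.92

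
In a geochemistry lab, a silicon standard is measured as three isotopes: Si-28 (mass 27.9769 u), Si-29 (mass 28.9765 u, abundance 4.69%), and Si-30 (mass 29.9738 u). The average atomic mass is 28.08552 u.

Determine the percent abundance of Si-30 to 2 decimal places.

3.09%

The remaining 95.31% is split between Si-28 (fraction x) and Si-30 (fraction 0.9531 − x).
Substituting: 27.9769x + 29.9738(0.9531 − x) = 26.72652215
(27.9769 − 29.9738)x = -1.84150663  ⇒  x = 0.92218, y = 0.03092
Si-28: 92.22%, Si-30: 3.09%.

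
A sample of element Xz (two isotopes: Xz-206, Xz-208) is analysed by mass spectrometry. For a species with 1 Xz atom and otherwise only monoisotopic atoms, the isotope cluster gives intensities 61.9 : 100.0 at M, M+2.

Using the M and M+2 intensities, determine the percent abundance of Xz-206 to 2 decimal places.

38.23%

Write p for the Xz-206 fraction. I(M+2)/I(M) = [C(1,1)·p^0·(1−p)] / p^1 = 1·(1−p)/p = 100.0/61.9 = 1.6155
(1−p)/p = 1.6155/1 = 1.6155  ⇒  p = 1/(1 + 1.6155) = 0.3823
Xz-206: 38.23%, Xz-208: 61.77%.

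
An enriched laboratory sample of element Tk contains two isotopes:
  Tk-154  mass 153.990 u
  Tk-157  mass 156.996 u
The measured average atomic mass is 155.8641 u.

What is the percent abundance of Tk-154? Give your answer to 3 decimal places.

With x = fraction of Tk-154 (so Tk-157 is 1 − x):
153.990·x + 156.996·(1 − x) = 155.8641
(153.990 − 156.996)·x = 155.8641 − 156.996
x = -1.1319 / -3.006 = 0.37655 → 37.655% Tk-154, 62.345% Tk-157.

37.655%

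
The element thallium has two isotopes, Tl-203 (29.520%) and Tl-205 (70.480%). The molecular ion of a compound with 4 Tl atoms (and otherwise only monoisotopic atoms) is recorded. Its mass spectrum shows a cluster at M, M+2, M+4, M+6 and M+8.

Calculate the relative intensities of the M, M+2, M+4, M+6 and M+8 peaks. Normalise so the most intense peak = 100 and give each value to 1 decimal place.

Each Tl atom is independently Tl-203 (p = 0.29520) or Tl-205 (q = 0.70480); the cluster is the binomial expansion (p + q)^4.
P(M) = 0.29520^4 = 0.007594
P(M+2) = 4 × 0.29520^3 × 0.70480^1 = 0.072523
P(M+4) = 6 × 0.29520^2 × 0.70480^2 = 0.259726
P(M+6) = 4 × 0.29520^1 × 0.70480^3 = 0.413403
P(M+8) = 0.70480^4 = 0.246754
The M+6 peak is largest (0.413403); scaling to 100 gives 1.8 : 17.5 : 62.8 : 100.0 : 59.7.

1.8 : 17.5 : 62.8 : 100.0 : 59.7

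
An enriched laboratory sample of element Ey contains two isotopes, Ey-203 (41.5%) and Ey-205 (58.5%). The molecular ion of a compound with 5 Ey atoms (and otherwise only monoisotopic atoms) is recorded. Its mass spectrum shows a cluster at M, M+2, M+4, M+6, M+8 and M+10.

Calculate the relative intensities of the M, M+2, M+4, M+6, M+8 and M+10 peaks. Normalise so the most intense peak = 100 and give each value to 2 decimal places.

The 5 Ey atoms are independent, so intensities follow the terms of (0.415 + 0.585)^5.
P(M) = 0.415^5 = 0.012310
P(M+2) = 5 × 0.415^4 × 0.585^1 = 0.086760
P(M+4) = 10 × 0.415^3 × 0.585^2 = 0.244600
P(M+6) = 10 × 0.415^2 × 0.585^3 = 0.344797
P(M+8) = 5 × 0.415^1 × 0.585^4 = 0.243020
P(M+10) = 0.585^5 = 0.068514
The M+6 peak is largest (0.344797); scaling to 100 gives 3.57 : 25.16 : 70.94 : 100.00 : 70.48 : 19.87.

3.57 : 25.16 : 70.94 : 100.00 : 70.48 : 19.87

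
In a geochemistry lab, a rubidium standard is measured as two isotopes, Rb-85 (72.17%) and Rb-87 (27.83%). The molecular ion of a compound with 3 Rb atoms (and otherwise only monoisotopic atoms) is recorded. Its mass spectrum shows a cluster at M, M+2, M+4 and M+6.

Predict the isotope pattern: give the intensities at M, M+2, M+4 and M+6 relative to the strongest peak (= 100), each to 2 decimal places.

The 3 Rb atoms are independent, so intensities follow the terms of (0.7217 + 0.2783)^3.
P(M) = 0.7217^3 = 0.375898
P(M+2) = 3 × 0.7217^2 × 0.2783^1 = 0.434858
P(M+4) = 3 × 0.7217^1 × 0.2783^2 = 0.167689
P(M+6) = 0.2783^3 = 0.021555
The M+2 peak is largest (0.434858); scaling to 100 gives 86.44 : 100.00 : 38.56 : 4.96.

86.44 : 100.00 : 38.56 : 4.96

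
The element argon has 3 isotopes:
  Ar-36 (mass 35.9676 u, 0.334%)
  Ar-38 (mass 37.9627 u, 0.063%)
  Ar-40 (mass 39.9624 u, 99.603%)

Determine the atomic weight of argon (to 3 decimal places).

39.948 u

The abundance-weighted mean is 0.00334 × 35.9676 + 0.00063 × 37.9627 + 0.99603 × 39.9624
= 0.12013 + 0.02392 + 39.80375 = 39.94780 u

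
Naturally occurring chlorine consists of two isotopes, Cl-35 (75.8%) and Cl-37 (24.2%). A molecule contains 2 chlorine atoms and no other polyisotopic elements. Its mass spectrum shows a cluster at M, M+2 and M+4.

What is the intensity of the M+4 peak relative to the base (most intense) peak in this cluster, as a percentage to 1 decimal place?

Binomial terms of (0.758 + 0.242)^2: M 0.5746, M+2 0.3669, M+4 0.0586 → M is the base peak.
P(M) = C(2,0) × 0.758^2 × 0.242^0 = 1 × 0.574564 × 1.0000 = 0.574564 (base)
P(M+4) = C(2,2) × 0.758^0 × 0.242^2 = 1 × 1.0000 × 0.058564 = 0.058564
Relative intensity = 0.058564 / 0.574564 × 100 = 10.2

10.2%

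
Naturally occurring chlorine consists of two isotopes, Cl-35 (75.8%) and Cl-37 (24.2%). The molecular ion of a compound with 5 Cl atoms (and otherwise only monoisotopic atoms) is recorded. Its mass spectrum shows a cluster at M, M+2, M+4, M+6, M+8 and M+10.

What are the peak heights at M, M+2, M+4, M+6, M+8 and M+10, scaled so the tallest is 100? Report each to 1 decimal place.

62.6 : 100.0 : 63.9 : 20.4 : 3.3 : 0.2

Expanding (0.758 + 0.242)^5:
P(M) = 0.758^5 = 0.250234
P(M+2) = 5 × 0.758^4 × 0.242^1 = 0.399450
P(M+4) = 10 × 0.758^3 × 0.242^2 = 0.255058
P(M+6) = 10 × 0.758^2 × 0.242^3 = 0.081430
P(M+8) = 5 × 0.758^1 × 0.242^4 = 0.012999
P(M+10) = 0.242^5 = 0.000830
The M+2 peak is largest (0.399450); scaling to 100 gives 62.6 : 100.0 : 63.9 : 20.4 : 3.3 : 0.2.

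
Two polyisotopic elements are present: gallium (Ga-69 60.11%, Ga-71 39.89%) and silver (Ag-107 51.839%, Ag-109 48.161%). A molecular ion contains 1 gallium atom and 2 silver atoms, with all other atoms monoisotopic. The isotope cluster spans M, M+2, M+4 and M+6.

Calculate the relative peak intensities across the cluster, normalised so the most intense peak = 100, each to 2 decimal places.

39.66 : 100.00 : 83.13 : 22.71

Gallium pattern (n=1): 0.6011 : 0.3989
Silver pattern (n=2): 0.26872819 : 0.49932362 : 0.23194819
Convolve the two distributions (both contribute in 2-u steps):
  M: 0.6011×0.26872819 = 0.161533
  M+2: 0.6011×0.49932362 + 0.3989×0.26872819 = 0.407339
  M+4: 0.6011×0.23194819 + 0.3989×0.49932362 = 0.338604
  M+6: 0.3989×0.23194819 = 0.092524
Scale to base peak (0.407339) = 100: 39.66 : 100.00 : 83.13 : 22.71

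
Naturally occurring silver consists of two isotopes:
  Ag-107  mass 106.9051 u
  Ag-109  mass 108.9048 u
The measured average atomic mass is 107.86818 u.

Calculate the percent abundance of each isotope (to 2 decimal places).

Ag-107: 51.84%, Ag-109: 48.16%

With x = fraction of Ag-107 (so Ag-109 is 1 − x):
106.9051·x + 108.9048·(1 − x) = 107.86818
(106.9051 − 108.9048)·x = 107.86818 − 108.9048
x = -1.03662 / -1.9997 = 0.51839 → 51.84% Ag-107, 48.16% Ag-109.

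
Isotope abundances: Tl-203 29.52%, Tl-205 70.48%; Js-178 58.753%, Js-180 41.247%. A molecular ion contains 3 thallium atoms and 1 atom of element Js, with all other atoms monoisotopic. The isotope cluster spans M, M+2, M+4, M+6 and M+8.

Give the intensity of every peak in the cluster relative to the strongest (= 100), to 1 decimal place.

Thallium pattern (n=3): 0.02572463 : 0.18425524 : 0.43991564 : 0.35010449
Element Js pattern (n=1): 0.58753 : 0.41247
Convolve the two distributions (both contribute in 2-u steps):
  M: 0.02572463×0.58753 = 0.015114
  M+2: 0.02572463×0.41247 + 0.18425524×0.58753 = 0.118866
  M+4: 0.18425524×0.41247 + 0.43991564×0.58753 = 0.334463
  M+6: 0.43991564×0.41247 + 0.35010449×0.58753 = 0.387149
  M+8: 0.35010449×0.41247 = 0.144408
Scale to base peak (0.387149) = 100: 3.9 : 30.7 : 86.4 : 100.0 : 37.3

3.9 : 30.7 : 86.4 : 100.0 : 37.3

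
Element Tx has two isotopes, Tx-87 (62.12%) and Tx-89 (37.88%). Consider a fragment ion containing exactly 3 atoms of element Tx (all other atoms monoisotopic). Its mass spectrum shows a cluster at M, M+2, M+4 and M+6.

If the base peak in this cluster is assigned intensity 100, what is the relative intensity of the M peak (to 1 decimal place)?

Binomial terms of (0.6212 + 0.3788)^3: M 0.2397, M+2 0.4385, M+4 0.2674, M+6 0.0544 → M+2 is the base peak.
P(M+2) = C(3,1) × 0.6212^2 × 0.3788^1 = 3 × 0.38588944 × 0.3788 = 0.438525 (base)
P(M) = C(3,0) × 0.6212^3 × 0.3788^0 = 1 × 0.23971452 × 1.0000 = 0.239715
Relative intensity = 0.239715 / 0.438525 × 100 = 54.7

54.7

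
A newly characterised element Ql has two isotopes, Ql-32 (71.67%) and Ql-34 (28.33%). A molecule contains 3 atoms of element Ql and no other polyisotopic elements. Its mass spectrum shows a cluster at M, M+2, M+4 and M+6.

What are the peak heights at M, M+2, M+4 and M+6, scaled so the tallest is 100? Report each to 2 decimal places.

The 3 Ql atoms are independent, so intensities follow the terms of (0.7167 + 0.2833)^3.
P(M) = 0.7167^3 = 0.368139
P(M+2) = 3 × 0.7167^2 × 0.2833^1 = 0.436559
P(M+4) = 3 × 0.7167^1 × 0.2833^2 = 0.172565
P(M+6) = 0.2833^3 = 0.022737
The M+2 peak is largest (0.436559); scaling to 100 gives 84.33 : 100.00 : 39.53 : 5.21.

84.33 : 100.00 : 39.53 : 5.21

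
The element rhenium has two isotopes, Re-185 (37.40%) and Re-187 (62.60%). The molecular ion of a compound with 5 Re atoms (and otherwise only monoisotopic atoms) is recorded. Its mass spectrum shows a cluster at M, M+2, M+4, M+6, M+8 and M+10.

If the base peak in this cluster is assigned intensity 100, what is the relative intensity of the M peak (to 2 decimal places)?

2.13

Binomial terms of (0.3740 + 0.6260)^5: M 0.0073, M+2 0.0612, M+4 0.2050, M+6 0.3431, M+8 0.2872, M+10 0.0961 → M+6 is the base peak.
P(M+6) = C(5,3) × 0.3740^2 × 0.6260^3 = 10 × 0.139876 × 0.24531438 = 0.343136 (base)
P(M) = C(5,0) × 0.3740^5 × 0.6260^0 = 1 × 0.00731742 × 1.0000 = 0.007317
Relative intensity = 0.007317 / 0.343136 × 100 = 2.13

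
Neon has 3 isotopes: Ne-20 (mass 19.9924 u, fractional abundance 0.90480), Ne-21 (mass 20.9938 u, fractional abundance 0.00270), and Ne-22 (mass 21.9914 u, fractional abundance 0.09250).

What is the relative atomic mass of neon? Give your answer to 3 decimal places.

Average mass = Σ (abundance × isotope mass) = 0.90480 × 19.9924 + 0.00270 × 20.9938 + 0.09250 × 21.9914
= 18.08912 + 0.05668 + 2.03420 = 20.18000 u

20.180 u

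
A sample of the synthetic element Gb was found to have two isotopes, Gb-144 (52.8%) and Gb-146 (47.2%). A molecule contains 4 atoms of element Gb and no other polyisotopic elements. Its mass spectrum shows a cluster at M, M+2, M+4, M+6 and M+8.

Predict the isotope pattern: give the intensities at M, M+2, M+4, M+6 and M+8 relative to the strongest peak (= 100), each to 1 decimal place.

Each Gb atom is independently Gb-144 (p = 0.528) or Gb-146 (q = 0.472); the cluster is the binomial expansion (p + q)^4.
P(M) = 0.528^4 = 0.077721
P(M+2) = 4 × 0.528^3 × 0.472^1 = 0.277910
P(M+4) = 6 × 0.528^2 × 0.472^2 = 0.372652
P(M+6) = 4 × 0.528^1 × 0.472^3 = 0.222085
P(M+8) = 0.472^4 = 0.049633
The M+4 peak is largest (0.372652); scaling to 100 gives 20.9 : 74.6 : 100.0 : 59.6 : 13.3.

20.9 : 74.6 : 100.0 : 59.6 : 13.3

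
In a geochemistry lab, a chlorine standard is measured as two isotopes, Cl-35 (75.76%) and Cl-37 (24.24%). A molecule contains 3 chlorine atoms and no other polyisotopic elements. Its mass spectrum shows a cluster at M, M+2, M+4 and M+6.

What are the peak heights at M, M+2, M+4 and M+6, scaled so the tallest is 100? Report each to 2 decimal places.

Expanding (0.7576 + 0.2424)^3:
P(M) = 0.7576^3 = 0.434830
P(M+2) = 3 × 0.7576^2 × 0.2424^1 = 0.417382
P(M+4) = 3 × 0.7576^1 × 0.2424^2 = 0.133545
P(M+6) = 0.2424^3 = 0.014243
The M peak is largest (0.434830); scaling to 100 gives 100.00 : 95.99 : 30.71 : 3.28.

100.00 : 95.99 : 30.71 : 3.28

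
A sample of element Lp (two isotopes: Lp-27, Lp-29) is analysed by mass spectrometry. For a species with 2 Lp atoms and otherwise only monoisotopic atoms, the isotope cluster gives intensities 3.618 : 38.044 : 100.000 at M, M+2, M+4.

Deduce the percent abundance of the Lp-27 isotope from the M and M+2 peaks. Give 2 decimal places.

Write p for the Lp-27 fraction. I(M+2)/I(M) = [C(2,1)·p^1·(1−p)] / p^2 = 2·(1−p)/p = 38.044/3.618 = 10.5152
(1−p)/p = 10.5152/2 = 5.2576  ⇒  p = 1/(1 + 5.2576) = 0.1598
Lp-27: 15.98%, Lp-29: 84.02%.

15.98%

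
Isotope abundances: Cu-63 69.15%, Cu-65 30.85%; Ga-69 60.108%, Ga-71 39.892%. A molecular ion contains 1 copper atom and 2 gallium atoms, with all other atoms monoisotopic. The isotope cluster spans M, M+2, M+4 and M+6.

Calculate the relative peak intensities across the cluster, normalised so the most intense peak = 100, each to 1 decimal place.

Copper pattern (n=1): 0.6915 : 0.3085
Gallium pattern (n=2): 0.36129717 : 0.47956567 : 0.15913717
Convolve the two distributions (both contribute in 2-u steps):
  M: 0.6915×0.36129717 = 0.249837
  M+2: 0.6915×0.47956567 + 0.3085×0.36129717 = 0.443080
  M+4: 0.6915×0.15913717 + 0.3085×0.47956567 = 0.257989
  M+6: 0.3085×0.15913717 = 0.049094
Scale to base peak (0.443080) = 100: 56.4 : 100.0 : 58.2 : 11.1

56.4 : 100.0 : 58.2 : 11.1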